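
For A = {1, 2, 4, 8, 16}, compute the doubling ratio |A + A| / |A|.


|A| = 5.
Compute A + A by enumerating all 25 pairs.
A + A = {2, 3, 4, 5, 6, 8, 9, 10, 12, 16, 17, 18, 20, 24, 32}, so |A + A| = 15.
K = |A + A| / |A| = 15/5 = 3/1 ≈ 3.0000.
Reference: AP of size 5 gives K = 9/5 ≈ 1.8000; a fully generic set of size 5 gives K ≈ 3.0000.

|A| = 5, |A + A| = 15, K = 15/5 = 3/1.


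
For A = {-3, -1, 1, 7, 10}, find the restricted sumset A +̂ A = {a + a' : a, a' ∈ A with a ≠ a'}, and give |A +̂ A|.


Restricted sumset: A +̂ A = {a + a' : a ∈ A, a' ∈ A, a ≠ a'}.
Equivalently, take A + A and drop any sum 2a that is achievable ONLY as a + a for a ∈ A (i.e. sums representable only with equal summands).
Enumerate pairs (a, a') with a < a' (symmetric, so each unordered pair gives one sum; this covers all a ≠ a'):
  -3 + -1 = -4
  -3 + 1 = -2
  -3 + 7 = 4
  -3 + 10 = 7
  -1 + 1 = 0
  -1 + 7 = 6
  -1 + 10 = 9
  1 + 7 = 8
  1 + 10 = 11
  7 + 10 = 17
Collected distinct sums: {-4, -2, 0, 4, 6, 7, 8, 9, 11, 17}
|A +̂ A| = 10
(Reference bound: |A +̂ A| ≥ 2|A| - 3 for |A| ≥ 2, with |A| = 5 giving ≥ 7.)

|A +̂ A| = 10


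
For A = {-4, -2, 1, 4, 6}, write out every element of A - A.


A - A = {a - a' : a, a' ∈ A}.
Compute a - a' for each ordered pair (a, a'):
a = -4: -4--4=0, -4--2=-2, -4-1=-5, -4-4=-8, -4-6=-10
a = -2: -2--4=2, -2--2=0, -2-1=-3, -2-4=-6, -2-6=-8
a = 1: 1--4=5, 1--2=3, 1-1=0, 1-4=-3, 1-6=-5
a = 4: 4--4=8, 4--2=6, 4-1=3, 4-4=0, 4-6=-2
a = 6: 6--4=10, 6--2=8, 6-1=5, 6-4=2, 6-6=0
Collecting distinct values (and noting 0 appears from a-a):
A - A = {-10, -8, -6, -5, -3, -2, 0, 2, 3, 5, 6, 8, 10}
|A - A| = 13

A - A = {-10, -8, -6, -5, -3, -2, 0, 2, 3, 5, 6, 8, 10}


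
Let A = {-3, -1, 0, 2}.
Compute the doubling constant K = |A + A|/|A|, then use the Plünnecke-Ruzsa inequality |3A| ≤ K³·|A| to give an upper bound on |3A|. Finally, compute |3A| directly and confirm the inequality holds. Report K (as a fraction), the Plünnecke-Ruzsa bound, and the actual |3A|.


|A| = 4.
Step 1: Compute A + A by enumerating all 16 pairs.
A + A = {-6, -4, -3, -2, -1, 0, 1, 2, 4}, so |A + A| = 9.
Step 2: Doubling constant K = |A + A|/|A| = 9/4 = 9/4 ≈ 2.2500.
Step 3: Plünnecke-Ruzsa gives |3A| ≤ K³·|A| = (2.2500)³ · 4 ≈ 45.5625.
Step 4: Compute 3A = A + A + A directly by enumerating all triples (a,b,c) ∈ A³; |3A| = 14.
Step 5: Check 14 ≤ 45.5625? Yes ✓.

K = 9/4, Plünnecke-Ruzsa bound K³|A| ≈ 45.5625, |3A| = 14, inequality holds.


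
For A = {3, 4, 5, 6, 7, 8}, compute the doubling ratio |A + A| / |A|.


|A| = 6.
Compute A + A by enumerating all 36 pairs.
A + A = {6, 7, 8, 9, 10, 11, 12, 13, 14, 15, 16}, so |A + A| = 11.
K = |A + A| / |A| = 11/6 (already in lowest terms) ≈ 1.8333.
Reference: AP of size 6 gives K = 11/6 ≈ 1.8333; a fully generic set of size 6 gives K ≈ 3.5000.

|A| = 6, |A + A| = 11, K = 11/6.


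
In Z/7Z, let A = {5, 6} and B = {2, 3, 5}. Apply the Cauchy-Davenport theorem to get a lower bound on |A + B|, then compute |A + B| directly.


Cauchy-Davenport: |A + B| ≥ min(p, |A| + |B| - 1) for A, B nonempty in Z/pZ.
|A| = 2, |B| = 3, p = 7.
CD lower bound = min(7, 2 + 3 - 1) = min(7, 4) = 4.
Compute A + B mod 7 directly:
a = 5: 5+2=0, 5+3=1, 5+5=3
a = 6: 6+2=1, 6+3=2, 6+5=4
A + B = {0, 1, 2, 3, 4}, so |A + B| = 5.
Verify: 5 ≥ 4? Yes ✓.

CD lower bound = 4, actual |A + B| = 5.


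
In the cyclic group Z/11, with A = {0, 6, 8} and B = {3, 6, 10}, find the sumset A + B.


Work in Z/11Z: reduce every sum a + b modulo 11.
Enumerate all 9 pairs:
a = 0: 0+3=3, 0+6=6, 0+10=10
a = 6: 6+3=9, 6+6=1, 6+10=5
a = 8: 8+3=0, 8+6=3, 8+10=7
Distinct residues collected: {0, 1, 3, 5, 6, 7, 9, 10}
|A + B| = 8 (out of 11 total residues).

A + B = {0, 1, 3, 5, 6, 7, 9, 10}


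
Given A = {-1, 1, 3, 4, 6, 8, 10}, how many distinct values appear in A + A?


A + A = {a + a' : a, a' ∈ A}; |A| = 7.
General bounds: 2|A| - 1 ≤ |A + A| ≤ |A|(|A|+1)/2, i.e. 13 ≤ |A + A| ≤ 28.
Lower bound 2|A|-1 is attained iff A is an arithmetic progression.
Enumerate sums a + a' for a ≤ a' (symmetric, so this suffices):
a = -1: -1+-1=-2, -1+1=0, -1+3=2, -1+4=3, -1+6=5, -1+8=7, -1+10=9
a = 1: 1+1=2, 1+3=4, 1+4=5, 1+6=7, 1+8=9, 1+10=11
a = 3: 3+3=6, 3+4=7, 3+6=9, 3+8=11, 3+10=13
a = 4: 4+4=8, 4+6=10, 4+8=12, 4+10=14
a = 6: 6+6=12, 6+8=14, 6+10=16
a = 8: 8+8=16, 8+10=18
a = 10: 10+10=20
Distinct sums: {-2, 0, 2, 3, 4, 5, 6, 7, 8, 9, 10, 11, 12, 13, 14, 16, 18, 20}
|A + A| = 18

|A + A| = 18


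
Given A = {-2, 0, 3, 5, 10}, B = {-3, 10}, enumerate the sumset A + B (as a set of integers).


A + B = {a + b : a ∈ A, b ∈ B}.
Enumerate all |A|·|B| = 5·2 = 10 pairs (a, b) and collect distinct sums.
a = -2: -2+-3=-5, -2+10=8
a = 0: 0+-3=-3, 0+10=10
a = 3: 3+-3=0, 3+10=13
a = 5: 5+-3=2, 5+10=15
a = 10: 10+-3=7, 10+10=20
Collecting distinct sums: A + B = {-5, -3, 0, 2, 7, 8, 10, 13, 15, 20}
|A + B| = 10

A + B = {-5, -3, 0, 2, 7, 8, 10, 13, 15, 20}


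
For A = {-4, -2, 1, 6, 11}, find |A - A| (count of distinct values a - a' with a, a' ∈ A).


A - A = {a - a' : a, a' ∈ A}; |A| = 5.
Bounds: 2|A|-1 ≤ |A - A| ≤ |A|² - |A| + 1, i.e. 9 ≤ |A - A| ≤ 21.
Note: 0 ∈ A - A always (from a - a). The set is symmetric: if d ∈ A - A then -d ∈ A - A.
Enumerate nonzero differences d = a - a' with a > a' (then include -d):
Positive differences: {2, 3, 5, 8, 10, 13, 15}
Full difference set: {0} ∪ (positive diffs) ∪ (negative diffs).
|A - A| = 1 + 2·7 = 15 (matches direct enumeration: 15).

|A - A| = 15


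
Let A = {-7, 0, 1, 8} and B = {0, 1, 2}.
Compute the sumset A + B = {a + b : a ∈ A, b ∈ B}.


A + B = {a + b : a ∈ A, b ∈ B}.
Enumerate all |A|·|B| = 4·3 = 12 pairs (a, b) and collect distinct sums.
a = -7: -7+0=-7, -7+1=-6, -7+2=-5
a = 0: 0+0=0, 0+1=1, 0+2=2
a = 1: 1+0=1, 1+1=2, 1+2=3
a = 8: 8+0=8, 8+1=9, 8+2=10
Collecting distinct sums: A + B = {-7, -6, -5, 0, 1, 2, 3, 8, 9, 10}
|A + B| = 10

A + B = {-7, -6, -5, 0, 1, 2, 3, 8, 9, 10}


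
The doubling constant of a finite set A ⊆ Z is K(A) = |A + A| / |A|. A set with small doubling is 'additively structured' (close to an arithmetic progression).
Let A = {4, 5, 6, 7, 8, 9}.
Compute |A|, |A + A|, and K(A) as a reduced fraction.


|A| = 6.
Compute A + A by enumerating all 36 pairs.
A + A = {8, 9, 10, 11, 12, 13, 14, 15, 16, 17, 18}, so |A + A| = 11.
K = |A + A| / |A| = 11/6 (already in lowest terms) ≈ 1.8333.
Reference: AP of size 6 gives K = 11/6 ≈ 1.8333; a fully generic set of size 6 gives K ≈ 3.5000.

|A| = 6, |A + A| = 11, K = 11/6.


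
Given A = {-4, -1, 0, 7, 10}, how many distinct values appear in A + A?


A + A = {a + a' : a, a' ∈ A}; |A| = 5.
General bounds: 2|A| - 1 ≤ |A + A| ≤ |A|(|A|+1)/2, i.e. 9 ≤ |A + A| ≤ 15.
Lower bound 2|A|-1 is attained iff A is an arithmetic progression.
Enumerate sums a + a' for a ≤ a' (symmetric, so this suffices):
a = -4: -4+-4=-8, -4+-1=-5, -4+0=-4, -4+7=3, -4+10=6
a = -1: -1+-1=-2, -1+0=-1, -1+7=6, -1+10=9
a = 0: 0+0=0, 0+7=7, 0+10=10
a = 7: 7+7=14, 7+10=17
a = 10: 10+10=20
Distinct sums: {-8, -5, -4, -2, -1, 0, 3, 6, 7, 9, 10, 14, 17, 20}
|A + A| = 14

|A + A| = 14


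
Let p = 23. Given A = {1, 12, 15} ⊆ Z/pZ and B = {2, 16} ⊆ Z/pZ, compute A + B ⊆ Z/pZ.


Work in Z/23Z: reduce every sum a + b modulo 23.
Enumerate all 6 pairs:
a = 1: 1+2=3, 1+16=17
a = 12: 12+2=14, 12+16=5
a = 15: 15+2=17, 15+16=8
Distinct residues collected: {3, 5, 8, 14, 17}
|A + B| = 5 (out of 23 total residues).

A + B = {3, 5, 8, 14, 17}


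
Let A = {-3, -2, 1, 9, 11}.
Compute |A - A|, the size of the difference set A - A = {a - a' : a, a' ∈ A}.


A - A = {a - a' : a, a' ∈ A}; |A| = 5.
Bounds: 2|A|-1 ≤ |A - A| ≤ |A|² - |A| + 1, i.e. 9 ≤ |A - A| ≤ 21.
Note: 0 ∈ A - A always (from a - a). The set is symmetric: if d ∈ A - A then -d ∈ A - A.
Enumerate nonzero differences d = a - a' with a > a' (then include -d):
Positive differences: {1, 2, 3, 4, 8, 10, 11, 12, 13, 14}
Full difference set: {0} ∪ (positive diffs) ∪ (negative diffs).
|A - A| = 1 + 2·10 = 21 (matches direct enumeration: 21).

|A - A| = 21


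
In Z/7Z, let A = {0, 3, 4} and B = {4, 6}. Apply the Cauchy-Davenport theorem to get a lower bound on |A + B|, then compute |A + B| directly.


Cauchy-Davenport: |A + B| ≥ min(p, |A| + |B| - 1) for A, B nonempty in Z/pZ.
|A| = 3, |B| = 2, p = 7.
CD lower bound = min(7, 3 + 2 - 1) = min(7, 4) = 4.
Compute A + B mod 7 directly:
a = 0: 0+4=4, 0+6=6
a = 3: 3+4=0, 3+6=2
a = 4: 4+4=1, 4+6=3
A + B = {0, 1, 2, 3, 4, 6}, so |A + B| = 6.
Verify: 6 ≥ 4? Yes ✓.

CD lower bound = 4, actual |A + B| = 6.


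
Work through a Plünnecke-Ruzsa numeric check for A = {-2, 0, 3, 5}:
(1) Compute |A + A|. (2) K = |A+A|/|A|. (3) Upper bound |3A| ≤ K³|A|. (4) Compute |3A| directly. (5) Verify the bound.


|A| = 4.
Step 1: Compute A + A by enumerating all 16 pairs.
A + A = {-4, -2, 0, 1, 3, 5, 6, 8, 10}, so |A + A| = 9.
Step 2: Doubling constant K = |A + A|/|A| = 9/4 = 9/4 ≈ 2.2500.
Step 3: Plünnecke-Ruzsa gives |3A| ≤ K³·|A| = (2.2500)³ · 4 ≈ 45.5625.
Step 4: Compute 3A = A + A + A directly by enumerating all triples (a,b,c) ∈ A³; |3A| = 16.
Step 5: Check 16 ≤ 45.5625? Yes ✓.

K = 9/4, Plünnecke-Ruzsa bound K³|A| ≈ 45.5625, |3A| = 16, inequality holds.


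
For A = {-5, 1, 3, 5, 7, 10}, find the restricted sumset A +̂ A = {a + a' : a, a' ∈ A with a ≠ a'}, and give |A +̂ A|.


Restricted sumset: A +̂ A = {a + a' : a ∈ A, a' ∈ A, a ≠ a'}.
Equivalently, take A + A and drop any sum 2a that is achievable ONLY as a + a for a ∈ A (i.e. sums representable only with equal summands).
Enumerate pairs (a, a') with a < a' (symmetric, so each unordered pair gives one sum; this covers all a ≠ a'):
  -5 + 1 = -4
  -5 + 3 = -2
  -5 + 5 = 0
  -5 + 7 = 2
  -5 + 10 = 5
  1 + 3 = 4
  1 + 5 = 6
  1 + 7 = 8
  1 + 10 = 11
  3 + 5 = 8
  3 + 7 = 10
  3 + 10 = 13
  5 + 7 = 12
  5 + 10 = 15
  7 + 10 = 17
Collected distinct sums: {-4, -2, 0, 2, 4, 5, 6, 8, 10, 11, 12, 13, 15, 17}
|A +̂ A| = 14
(Reference bound: |A +̂ A| ≥ 2|A| - 3 for |A| ≥ 2, with |A| = 6 giving ≥ 9.)

|A +̂ A| = 14


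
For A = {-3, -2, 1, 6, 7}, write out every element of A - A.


A - A = {a - a' : a, a' ∈ A}.
Compute a - a' for each ordered pair (a, a'):
a = -3: -3--3=0, -3--2=-1, -3-1=-4, -3-6=-9, -3-7=-10
a = -2: -2--3=1, -2--2=0, -2-1=-3, -2-6=-8, -2-7=-9
a = 1: 1--3=4, 1--2=3, 1-1=0, 1-6=-5, 1-7=-6
a = 6: 6--3=9, 6--2=8, 6-1=5, 6-6=0, 6-7=-1
a = 7: 7--3=10, 7--2=9, 7-1=6, 7-6=1, 7-7=0
Collecting distinct values (and noting 0 appears from a-a):
A - A = {-10, -9, -8, -6, -5, -4, -3, -1, 0, 1, 3, 4, 5, 6, 8, 9, 10}
|A - A| = 17

A - A = {-10, -9, -8, -6, -5, -4, -3, -1, 0, 1, 3, 4, 5, 6, 8, 9, 10}


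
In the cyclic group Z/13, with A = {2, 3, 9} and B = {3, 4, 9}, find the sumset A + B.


Work in Z/13Z: reduce every sum a + b modulo 13.
Enumerate all 9 pairs:
a = 2: 2+3=5, 2+4=6, 2+9=11
a = 3: 3+3=6, 3+4=7, 3+9=12
a = 9: 9+3=12, 9+4=0, 9+9=5
Distinct residues collected: {0, 5, 6, 7, 11, 12}
|A + B| = 6 (out of 13 total residues).

A + B = {0, 5, 6, 7, 11, 12}


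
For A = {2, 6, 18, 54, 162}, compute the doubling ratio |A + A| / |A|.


|A| = 5.
Compute A + A by enumerating all 25 pairs.
A + A = {4, 8, 12, 20, 24, 36, 56, 60, 72, 108, 164, 168, 180, 216, 324}, so |A + A| = 15.
K = |A + A| / |A| = 15/5 = 3/1 ≈ 3.0000.
Reference: AP of size 5 gives K = 9/5 ≈ 1.8000; a fully generic set of size 5 gives K ≈ 3.0000.

|A| = 5, |A + A| = 15, K = 15/5 = 3/1.


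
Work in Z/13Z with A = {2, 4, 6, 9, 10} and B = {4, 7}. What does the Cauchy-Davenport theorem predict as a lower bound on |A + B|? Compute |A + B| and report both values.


Cauchy-Davenport: |A + B| ≥ min(p, |A| + |B| - 1) for A, B nonempty in Z/pZ.
|A| = 5, |B| = 2, p = 13.
CD lower bound = min(13, 5 + 2 - 1) = min(13, 6) = 6.
Compute A + B mod 13 directly:
a = 2: 2+4=6, 2+7=9
a = 4: 4+4=8, 4+7=11
a = 6: 6+4=10, 6+7=0
a = 9: 9+4=0, 9+7=3
a = 10: 10+4=1, 10+7=4
A + B = {0, 1, 3, 4, 6, 8, 9, 10, 11}, so |A + B| = 9.
Verify: 9 ≥ 6? Yes ✓.

CD lower bound = 6, actual |A + B| = 9.


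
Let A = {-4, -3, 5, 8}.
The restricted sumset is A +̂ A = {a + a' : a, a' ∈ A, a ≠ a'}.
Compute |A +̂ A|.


Restricted sumset: A +̂ A = {a + a' : a ∈ A, a' ∈ A, a ≠ a'}.
Equivalently, take A + A and drop any sum 2a that is achievable ONLY as a + a for a ∈ A (i.e. sums representable only with equal summands).
Enumerate pairs (a, a') with a < a' (symmetric, so each unordered pair gives one sum; this covers all a ≠ a'):
  -4 + -3 = -7
  -4 + 5 = 1
  -4 + 8 = 4
  -3 + 5 = 2
  -3 + 8 = 5
  5 + 8 = 13
Collected distinct sums: {-7, 1, 2, 4, 5, 13}
|A +̂ A| = 6
(Reference bound: |A +̂ A| ≥ 2|A| - 3 for |A| ≥ 2, with |A| = 4 giving ≥ 5.)

|A +̂ A| = 6


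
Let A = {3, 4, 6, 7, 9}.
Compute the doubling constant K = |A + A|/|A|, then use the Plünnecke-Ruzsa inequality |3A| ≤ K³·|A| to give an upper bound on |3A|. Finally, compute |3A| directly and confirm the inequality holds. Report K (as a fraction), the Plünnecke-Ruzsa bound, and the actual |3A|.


|A| = 5.
Step 1: Compute A + A by enumerating all 25 pairs.
A + A = {6, 7, 8, 9, 10, 11, 12, 13, 14, 15, 16, 18}, so |A + A| = 12.
Step 2: Doubling constant K = |A + A|/|A| = 12/5 = 12/5 ≈ 2.4000.
Step 3: Plünnecke-Ruzsa gives |3A| ≤ K³·|A| = (2.4000)³ · 5 ≈ 69.1200.
Step 4: Compute 3A = A + A + A directly by enumerating all triples (a,b,c) ∈ A³; |3A| = 18.
Step 5: Check 18 ≤ 69.1200? Yes ✓.

K = 12/5, Plünnecke-Ruzsa bound K³|A| ≈ 69.1200, |3A| = 18, inequality holds.


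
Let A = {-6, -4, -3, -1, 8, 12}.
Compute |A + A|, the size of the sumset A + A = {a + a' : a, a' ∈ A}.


A + A = {a + a' : a, a' ∈ A}; |A| = 6.
General bounds: 2|A| - 1 ≤ |A + A| ≤ |A|(|A|+1)/2, i.e. 11 ≤ |A + A| ≤ 21.
Lower bound 2|A|-1 is attained iff A is an arithmetic progression.
Enumerate sums a + a' for a ≤ a' (symmetric, so this suffices):
a = -6: -6+-6=-12, -6+-4=-10, -6+-3=-9, -6+-1=-7, -6+8=2, -6+12=6
a = -4: -4+-4=-8, -4+-3=-7, -4+-1=-5, -4+8=4, -4+12=8
a = -3: -3+-3=-6, -3+-1=-4, -3+8=5, -3+12=9
a = -1: -1+-1=-2, -1+8=7, -1+12=11
a = 8: 8+8=16, 8+12=20
a = 12: 12+12=24
Distinct sums: {-12, -10, -9, -8, -7, -6, -5, -4, -2, 2, 4, 5, 6, 7, 8, 9, 11, 16, 20, 24}
|A + A| = 20

|A + A| = 20


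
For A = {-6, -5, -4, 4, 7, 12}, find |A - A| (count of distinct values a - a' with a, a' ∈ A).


A - A = {a - a' : a, a' ∈ A}; |A| = 6.
Bounds: 2|A|-1 ≤ |A - A| ≤ |A|² - |A| + 1, i.e. 11 ≤ |A - A| ≤ 31.
Note: 0 ∈ A - A always (from a - a). The set is symmetric: if d ∈ A - A then -d ∈ A - A.
Enumerate nonzero differences d = a - a' with a > a' (then include -d):
Positive differences: {1, 2, 3, 5, 8, 9, 10, 11, 12, 13, 16, 17, 18}
Full difference set: {0} ∪ (positive diffs) ∪ (negative diffs).
|A - A| = 1 + 2·13 = 27 (matches direct enumeration: 27).

|A - A| = 27


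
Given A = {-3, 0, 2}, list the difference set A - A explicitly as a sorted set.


A - A = {a - a' : a, a' ∈ A}.
Compute a - a' for each ordered pair (a, a'):
a = -3: -3--3=0, -3-0=-3, -3-2=-5
a = 0: 0--3=3, 0-0=0, 0-2=-2
a = 2: 2--3=5, 2-0=2, 2-2=0
Collecting distinct values (and noting 0 appears from a-a):
A - A = {-5, -3, -2, 0, 2, 3, 5}
|A - A| = 7

A - A = {-5, -3, -2, 0, 2, 3, 5}


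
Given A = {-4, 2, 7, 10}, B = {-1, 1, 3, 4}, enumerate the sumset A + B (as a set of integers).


A + B = {a + b : a ∈ A, b ∈ B}.
Enumerate all |A|·|B| = 4·4 = 16 pairs (a, b) and collect distinct sums.
a = -4: -4+-1=-5, -4+1=-3, -4+3=-1, -4+4=0
a = 2: 2+-1=1, 2+1=3, 2+3=5, 2+4=6
a = 7: 7+-1=6, 7+1=8, 7+3=10, 7+4=11
a = 10: 10+-1=9, 10+1=11, 10+3=13, 10+4=14
Collecting distinct sums: A + B = {-5, -3, -1, 0, 1, 3, 5, 6, 8, 9, 10, 11, 13, 14}
|A + B| = 14

A + B = {-5, -3, -1, 0, 1, 3, 5, 6, 8, 9, 10, 11, 13, 14}


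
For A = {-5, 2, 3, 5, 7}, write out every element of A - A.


A - A = {a - a' : a, a' ∈ A}.
Compute a - a' for each ordered pair (a, a'):
a = -5: -5--5=0, -5-2=-7, -5-3=-8, -5-5=-10, -5-7=-12
a = 2: 2--5=7, 2-2=0, 2-3=-1, 2-5=-3, 2-7=-5
a = 3: 3--5=8, 3-2=1, 3-3=0, 3-5=-2, 3-7=-4
a = 5: 5--5=10, 5-2=3, 5-3=2, 5-5=0, 5-7=-2
a = 7: 7--5=12, 7-2=5, 7-3=4, 7-5=2, 7-7=0
Collecting distinct values (and noting 0 appears from a-a):
A - A = {-12, -10, -8, -7, -5, -4, -3, -2, -1, 0, 1, 2, 3, 4, 5, 7, 8, 10, 12}
|A - A| = 19

A - A = {-12, -10, -8, -7, -5, -4, -3, -2, -1, 0, 1, 2, 3, 4, 5, 7, 8, 10, 12}


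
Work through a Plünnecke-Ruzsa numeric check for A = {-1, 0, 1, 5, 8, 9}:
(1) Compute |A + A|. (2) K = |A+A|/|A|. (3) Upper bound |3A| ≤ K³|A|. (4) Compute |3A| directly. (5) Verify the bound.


|A| = 6.
Step 1: Compute A + A by enumerating all 36 pairs.
A + A = {-2, -1, 0, 1, 2, 4, 5, 6, 7, 8, 9, 10, 13, 14, 16, 17, 18}, so |A + A| = 17.
Step 2: Doubling constant K = |A + A|/|A| = 17/6 = 17/6 ≈ 2.8333.
Step 3: Plünnecke-Ruzsa gives |3A| ≤ K³·|A| = (2.8333)³ · 6 ≈ 136.4722.
Step 4: Compute 3A = A + A + A directly by enumerating all triples (a,b,c) ∈ A³; |3A| = 30.
Step 5: Check 30 ≤ 136.4722? Yes ✓.

K = 17/6, Plünnecke-Ruzsa bound K³|A| ≈ 136.4722, |3A| = 30, inequality holds.


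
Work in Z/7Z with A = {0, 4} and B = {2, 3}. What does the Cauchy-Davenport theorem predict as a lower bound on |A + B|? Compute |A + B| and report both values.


Cauchy-Davenport: |A + B| ≥ min(p, |A| + |B| - 1) for A, B nonempty in Z/pZ.
|A| = 2, |B| = 2, p = 7.
CD lower bound = min(7, 2 + 2 - 1) = min(7, 3) = 3.
Compute A + B mod 7 directly:
a = 0: 0+2=2, 0+3=3
a = 4: 4+2=6, 4+3=0
A + B = {0, 2, 3, 6}, so |A + B| = 4.
Verify: 4 ≥ 3? Yes ✓.

CD lower bound = 3, actual |A + B| = 4.


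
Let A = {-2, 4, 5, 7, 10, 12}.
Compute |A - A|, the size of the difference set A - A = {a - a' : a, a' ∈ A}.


A - A = {a - a' : a, a' ∈ A}; |A| = 6.
Bounds: 2|A|-1 ≤ |A - A| ≤ |A|² - |A| + 1, i.e. 11 ≤ |A - A| ≤ 31.
Note: 0 ∈ A - A always (from a - a). The set is symmetric: if d ∈ A - A then -d ∈ A - A.
Enumerate nonzero differences d = a - a' with a > a' (then include -d):
Positive differences: {1, 2, 3, 5, 6, 7, 8, 9, 12, 14}
Full difference set: {0} ∪ (positive diffs) ∪ (negative diffs).
|A - A| = 1 + 2·10 = 21 (matches direct enumeration: 21).

|A - A| = 21


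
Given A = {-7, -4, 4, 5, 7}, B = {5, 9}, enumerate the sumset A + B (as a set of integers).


A + B = {a + b : a ∈ A, b ∈ B}.
Enumerate all |A|·|B| = 5·2 = 10 pairs (a, b) and collect distinct sums.
a = -7: -7+5=-2, -7+9=2
a = -4: -4+5=1, -4+9=5
a = 4: 4+5=9, 4+9=13
a = 5: 5+5=10, 5+9=14
a = 7: 7+5=12, 7+9=16
Collecting distinct sums: A + B = {-2, 1, 2, 5, 9, 10, 12, 13, 14, 16}
|A + B| = 10

A + B = {-2, 1, 2, 5, 9, 10, 12, 13, 14, 16}


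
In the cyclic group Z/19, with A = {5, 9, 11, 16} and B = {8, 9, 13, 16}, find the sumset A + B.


Work in Z/19Z: reduce every sum a + b modulo 19.
Enumerate all 16 pairs:
a = 5: 5+8=13, 5+9=14, 5+13=18, 5+16=2
a = 9: 9+8=17, 9+9=18, 9+13=3, 9+16=6
a = 11: 11+8=0, 11+9=1, 11+13=5, 11+16=8
a = 16: 16+8=5, 16+9=6, 16+13=10, 16+16=13
Distinct residues collected: {0, 1, 2, 3, 5, 6, 8, 10, 13, 14, 17, 18}
|A + B| = 12 (out of 19 total residues).

A + B = {0, 1, 2, 3, 5, 6, 8, 10, 13, 14, 17, 18}


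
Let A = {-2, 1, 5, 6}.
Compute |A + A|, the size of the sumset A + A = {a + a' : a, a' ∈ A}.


A + A = {a + a' : a, a' ∈ A}; |A| = 4.
General bounds: 2|A| - 1 ≤ |A + A| ≤ |A|(|A|+1)/2, i.e. 7 ≤ |A + A| ≤ 10.
Lower bound 2|A|-1 is attained iff A is an arithmetic progression.
Enumerate sums a + a' for a ≤ a' (symmetric, so this suffices):
a = -2: -2+-2=-4, -2+1=-1, -2+5=3, -2+6=4
a = 1: 1+1=2, 1+5=6, 1+6=7
a = 5: 5+5=10, 5+6=11
a = 6: 6+6=12
Distinct sums: {-4, -1, 2, 3, 4, 6, 7, 10, 11, 12}
|A + A| = 10

|A + A| = 10


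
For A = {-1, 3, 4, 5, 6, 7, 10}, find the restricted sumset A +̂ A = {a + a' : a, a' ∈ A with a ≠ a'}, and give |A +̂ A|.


Restricted sumset: A +̂ A = {a + a' : a ∈ A, a' ∈ A, a ≠ a'}.
Equivalently, take A + A and drop any sum 2a that is achievable ONLY as a + a for a ∈ A (i.e. sums representable only with equal summands).
Enumerate pairs (a, a') with a < a' (symmetric, so each unordered pair gives one sum; this covers all a ≠ a'):
  -1 + 3 = 2
  -1 + 4 = 3
  -1 + 5 = 4
  -1 + 6 = 5
  -1 + 7 = 6
  -1 + 10 = 9
  3 + 4 = 7
  3 + 5 = 8
  3 + 6 = 9
  3 + 7 = 10
  3 + 10 = 13
  4 + 5 = 9
  4 + 6 = 10
  4 + 7 = 11
  4 + 10 = 14
  5 + 6 = 11
  5 + 7 = 12
  5 + 10 = 15
  6 + 7 = 13
  6 + 10 = 16
  7 + 10 = 17
Collected distinct sums: {2, 3, 4, 5, 6, 7, 8, 9, 10, 11, 12, 13, 14, 15, 16, 17}
|A +̂ A| = 16
(Reference bound: |A +̂ A| ≥ 2|A| - 3 for |A| ≥ 2, with |A| = 7 giving ≥ 11.)

|A +̂ A| = 16


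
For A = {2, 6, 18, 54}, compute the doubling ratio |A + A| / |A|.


|A| = 4.
Compute A + A by enumerating all 16 pairs.
A + A = {4, 8, 12, 20, 24, 36, 56, 60, 72, 108}, so |A + A| = 10.
K = |A + A| / |A| = 10/4 = 5/2 ≈ 2.5000.
Reference: AP of size 4 gives K = 7/4 ≈ 1.7500; a fully generic set of size 4 gives K ≈ 2.5000.

|A| = 4, |A + A| = 10, K = 10/4 = 5/2.


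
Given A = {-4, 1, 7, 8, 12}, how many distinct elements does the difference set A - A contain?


A - A = {a - a' : a, a' ∈ A}; |A| = 5.
Bounds: 2|A|-1 ≤ |A - A| ≤ |A|² - |A| + 1, i.e. 9 ≤ |A - A| ≤ 21.
Note: 0 ∈ A - A always (from a - a). The set is symmetric: if d ∈ A - A then -d ∈ A - A.
Enumerate nonzero differences d = a - a' with a > a' (then include -d):
Positive differences: {1, 4, 5, 6, 7, 11, 12, 16}
Full difference set: {0} ∪ (positive diffs) ∪ (negative diffs).
|A - A| = 1 + 2·8 = 17 (matches direct enumeration: 17).

|A - A| = 17


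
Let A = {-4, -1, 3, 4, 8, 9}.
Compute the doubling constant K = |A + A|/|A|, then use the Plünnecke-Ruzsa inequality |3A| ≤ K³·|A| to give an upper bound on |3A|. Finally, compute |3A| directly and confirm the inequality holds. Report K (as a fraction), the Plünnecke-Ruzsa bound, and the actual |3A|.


|A| = 6.
Step 1: Compute A + A by enumerating all 36 pairs.
A + A = {-8, -5, -2, -1, 0, 2, 3, 4, 5, 6, 7, 8, 11, 12, 13, 16, 17, 18}, so |A + A| = 18.
Step 2: Doubling constant K = |A + A|/|A| = 18/6 = 18/6 ≈ 3.0000.
Step 3: Plünnecke-Ruzsa gives |3A| ≤ K³·|A| = (3.0000)³ · 6 ≈ 162.0000.
Step 4: Compute 3A = A + A + A directly by enumerating all triples (a,b,c) ∈ A³; |3A| = 34.
Step 5: Check 34 ≤ 162.0000? Yes ✓.

K = 18/6, Plünnecke-Ruzsa bound K³|A| ≈ 162.0000, |3A| = 34, inequality holds.


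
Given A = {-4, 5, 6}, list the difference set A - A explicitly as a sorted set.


A - A = {a - a' : a, a' ∈ A}.
Compute a - a' for each ordered pair (a, a'):
a = -4: -4--4=0, -4-5=-9, -4-6=-10
a = 5: 5--4=9, 5-5=0, 5-6=-1
a = 6: 6--4=10, 6-5=1, 6-6=0
Collecting distinct values (and noting 0 appears from a-a):
A - A = {-10, -9, -1, 0, 1, 9, 10}
|A - A| = 7

A - A = {-10, -9, -1, 0, 1, 9, 10}


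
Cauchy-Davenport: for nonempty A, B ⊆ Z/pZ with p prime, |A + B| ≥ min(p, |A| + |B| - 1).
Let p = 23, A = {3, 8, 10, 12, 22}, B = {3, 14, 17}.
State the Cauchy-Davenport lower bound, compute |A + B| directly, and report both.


Cauchy-Davenport: |A + B| ≥ min(p, |A| + |B| - 1) for A, B nonempty in Z/pZ.
|A| = 5, |B| = 3, p = 23.
CD lower bound = min(23, 5 + 3 - 1) = min(23, 7) = 7.
Compute A + B mod 23 directly:
a = 3: 3+3=6, 3+14=17, 3+17=20
a = 8: 8+3=11, 8+14=22, 8+17=2
a = 10: 10+3=13, 10+14=1, 10+17=4
a = 12: 12+3=15, 12+14=3, 12+17=6
a = 22: 22+3=2, 22+14=13, 22+17=16
A + B = {1, 2, 3, 4, 6, 11, 13, 15, 16, 17, 20, 22}, so |A + B| = 12.
Verify: 12 ≥ 7? Yes ✓.

CD lower bound = 7, actual |A + B| = 12.


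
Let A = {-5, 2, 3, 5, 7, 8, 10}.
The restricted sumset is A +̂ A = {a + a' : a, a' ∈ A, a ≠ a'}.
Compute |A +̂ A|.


Restricted sumset: A +̂ A = {a + a' : a ∈ A, a' ∈ A, a ≠ a'}.
Equivalently, take A + A and drop any sum 2a that is achievable ONLY as a + a for a ∈ A (i.e. sums representable only with equal summands).
Enumerate pairs (a, a') with a < a' (symmetric, so each unordered pair gives one sum; this covers all a ≠ a'):
  -5 + 2 = -3
  -5 + 3 = -2
  -5 + 5 = 0
  -5 + 7 = 2
  -5 + 8 = 3
  -5 + 10 = 5
  2 + 3 = 5
  2 + 5 = 7
  2 + 7 = 9
  2 + 8 = 10
  2 + 10 = 12
  3 + 5 = 8
  3 + 7 = 10
  3 + 8 = 11
  3 + 10 = 13
  5 + 7 = 12
  5 + 8 = 13
  5 + 10 = 15
  7 + 8 = 15
  7 + 10 = 17
  8 + 10 = 18
Collected distinct sums: {-3, -2, 0, 2, 3, 5, 7, 8, 9, 10, 11, 12, 13, 15, 17, 18}
|A +̂ A| = 16
(Reference bound: |A +̂ A| ≥ 2|A| - 3 for |A| ≥ 2, with |A| = 7 giving ≥ 11.)

|A +̂ A| = 16


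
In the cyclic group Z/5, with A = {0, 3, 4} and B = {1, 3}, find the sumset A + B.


Work in Z/5Z: reduce every sum a + b modulo 5.
Enumerate all 6 pairs:
a = 0: 0+1=1, 0+3=3
a = 3: 3+1=4, 3+3=1
a = 4: 4+1=0, 4+3=2
Distinct residues collected: {0, 1, 2, 3, 4}
|A + B| = 5 (out of 5 total residues).

A + B = {0, 1, 2, 3, 4}


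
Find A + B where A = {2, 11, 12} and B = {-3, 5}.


A + B = {a + b : a ∈ A, b ∈ B}.
Enumerate all |A|·|B| = 3·2 = 6 pairs (a, b) and collect distinct sums.
a = 2: 2+-3=-1, 2+5=7
a = 11: 11+-3=8, 11+5=16
a = 12: 12+-3=9, 12+5=17
Collecting distinct sums: A + B = {-1, 7, 8, 9, 16, 17}
|A + B| = 6

A + B = {-1, 7, 8, 9, 16, 17}


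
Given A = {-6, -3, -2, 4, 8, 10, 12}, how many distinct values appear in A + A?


A + A = {a + a' : a, a' ∈ A}; |A| = 7.
General bounds: 2|A| - 1 ≤ |A + A| ≤ |A|(|A|+1)/2, i.e. 13 ≤ |A + A| ≤ 28.
Lower bound 2|A|-1 is attained iff A is an arithmetic progression.
Enumerate sums a + a' for a ≤ a' (symmetric, so this suffices):
a = -6: -6+-6=-12, -6+-3=-9, -6+-2=-8, -6+4=-2, -6+8=2, -6+10=4, -6+12=6
a = -3: -3+-3=-6, -3+-2=-5, -3+4=1, -3+8=5, -3+10=7, -3+12=9
a = -2: -2+-2=-4, -2+4=2, -2+8=6, -2+10=8, -2+12=10
a = 4: 4+4=8, 4+8=12, 4+10=14, 4+12=16
a = 8: 8+8=16, 8+10=18, 8+12=20
a = 10: 10+10=20, 10+12=22
a = 12: 12+12=24
Distinct sums: {-12, -9, -8, -6, -5, -4, -2, 1, 2, 4, 5, 6, 7, 8, 9, 10, 12, 14, 16, 18, 20, 22, 24}
|A + A| = 23

|A + A| = 23


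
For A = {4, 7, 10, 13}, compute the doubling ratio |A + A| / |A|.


|A| = 4.
Compute A + A by enumerating all 16 pairs.
A + A = {8, 11, 14, 17, 20, 23, 26}, so |A + A| = 7.
K = |A + A| / |A| = 7/4 (already in lowest terms) ≈ 1.7500.
Reference: AP of size 4 gives K = 7/4 ≈ 1.7500; a fully generic set of size 4 gives K ≈ 2.5000.

|A| = 4, |A + A| = 7, K = 7/4.


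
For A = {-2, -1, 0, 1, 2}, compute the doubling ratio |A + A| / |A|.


|A| = 5.
Compute A + A by enumerating all 25 pairs.
A + A = {-4, -3, -2, -1, 0, 1, 2, 3, 4}, so |A + A| = 9.
K = |A + A| / |A| = 9/5 (already in lowest terms) ≈ 1.8000.
Reference: AP of size 5 gives K = 9/5 ≈ 1.8000; a fully generic set of size 5 gives K ≈ 3.0000.

|A| = 5, |A + A| = 9, K = 9/5.


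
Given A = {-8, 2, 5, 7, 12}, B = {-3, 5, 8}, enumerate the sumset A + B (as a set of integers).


A + B = {a + b : a ∈ A, b ∈ B}.
Enumerate all |A|·|B| = 5·3 = 15 pairs (a, b) and collect distinct sums.
a = -8: -8+-3=-11, -8+5=-3, -8+8=0
a = 2: 2+-3=-1, 2+5=7, 2+8=10
a = 5: 5+-3=2, 5+5=10, 5+8=13
a = 7: 7+-3=4, 7+5=12, 7+8=15
a = 12: 12+-3=9, 12+5=17, 12+8=20
Collecting distinct sums: A + B = {-11, -3, -1, 0, 2, 4, 7, 9, 10, 12, 13, 15, 17, 20}
|A + B| = 14

A + B = {-11, -3, -1, 0, 2, 4, 7, 9, 10, 12, 13, 15, 17, 20}


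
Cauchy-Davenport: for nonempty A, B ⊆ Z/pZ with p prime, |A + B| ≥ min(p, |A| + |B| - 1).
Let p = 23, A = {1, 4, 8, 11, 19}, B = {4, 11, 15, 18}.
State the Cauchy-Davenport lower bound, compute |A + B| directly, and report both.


Cauchy-Davenport: |A + B| ≥ min(p, |A| + |B| - 1) for A, B nonempty in Z/pZ.
|A| = 5, |B| = 4, p = 23.
CD lower bound = min(23, 5 + 4 - 1) = min(23, 8) = 8.
Compute A + B mod 23 directly:
a = 1: 1+4=5, 1+11=12, 1+15=16, 1+18=19
a = 4: 4+4=8, 4+11=15, 4+15=19, 4+18=22
a = 8: 8+4=12, 8+11=19, 8+15=0, 8+18=3
a = 11: 11+4=15, 11+11=22, 11+15=3, 11+18=6
a = 19: 19+4=0, 19+11=7, 19+15=11, 19+18=14
A + B = {0, 3, 5, 6, 7, 8, 11, 12, 14, 15, 16, 19, 22}, so |A + B| = 13.
Verify: 13 ≥ 8? Yes ✓.

CD lower bound = 8, actual |A + B| = 13.


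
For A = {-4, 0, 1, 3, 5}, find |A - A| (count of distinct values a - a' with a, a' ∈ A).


A - A = {a - a' : a, a' ∈ A}; |A| = 5.
Bounds: 2|A|-1 ≤ |A - A| ≤ |A|² - |A| + 1, i.e. 9 ≤ |A - A| ≤ 21.
Note: 0 ∈ A - A always (from a - a). The set is symmetric: if d ∈ A - A then -d ∈ A - A.
Enumerate nonzero differences d = a - a' with a > a' (then include -d):
Positive differences: {1, 2, 3, 4, 5, 7, 9}
Full difference set: {0} ∪ (positive diffs) ∪ (negative diffs).
|A - A| = 1 + 2·7 = 15 (matches direct enumeration: 15).

|A - A| = 15


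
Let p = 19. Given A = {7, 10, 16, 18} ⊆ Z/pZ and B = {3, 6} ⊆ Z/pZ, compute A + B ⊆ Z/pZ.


Work in Z/19Z: reduce every sum a + b modulo 19.
Enumerate all 8 pairs:
a = 7: 7+3=10, 7+6=13
a = 10: 10+3=13, 10+6=16
a = 16: 16+3=0, 16+6=3
a = 18: 18+3=2, 18+6=5
Distinct residues collected: {0, 2, 3, 5, 10, 13, 16}
|A + B| = 7 (out of 19 total residues).

A + B = {0, 2, 3, 5, 10, 13, 16}


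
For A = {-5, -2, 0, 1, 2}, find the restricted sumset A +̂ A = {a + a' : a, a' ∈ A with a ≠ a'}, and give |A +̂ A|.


Restricted sumset: A +̂ A = {a + a' : a ∈ A, a' ∈ A, a ≠ a'}.
Equivalently, take A + A and drop any sum 2a that is achievable ONLY as a + a for a ∈ A (i.e. sums representable only with equal summands).
Enumerate pairs (a, a') with a < a' (symmetric, so each unordered pair gives one sum; this covers all a ≠ a'):
  -5 + -2 = -7
  -5 + 0 = -5
  -5 + 1 = -4
  -5 + 2 = -3
  -2 + 0 = -2
  -2 + 1 = -1
  -2 + 2 = 0
  0 + 1 = 1
  0 + 2 = 2
  1 + 2 = 3
Collected distinct sums: {-7, -5, -4, -3, -2, -1, 0, 1, 2, 3}
|A +̂ A| = 10
(Reference bound: |A +̂ A| ≥ 2|A| - 3 for |A| ≥ 2, with |A| = 5 giving ≥ 7.)

|A +̂ A| = 10


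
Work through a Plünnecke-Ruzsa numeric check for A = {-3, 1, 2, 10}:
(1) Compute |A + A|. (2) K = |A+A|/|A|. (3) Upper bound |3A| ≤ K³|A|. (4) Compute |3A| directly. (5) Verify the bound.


|A| = 4.
Step 1: Compute A + A by enumerating all 16 pairs.
A + A = {-6, -2, -1, 2, 3, 4, 7, 11, 12, 20}, so |A + A| = 10.
Step 2: Doubling constant K = |A + A|/|A| = 10/4 = 10/4 ≈ 2.5000.
Step 3: Plünnecke-Ruzsa gives |3A| ≤ K³·|A| = (2.5000)³ · 4 ≈ 62.5000.
Step 4: Compute 3A = A + A + A directly by enumerating all triples (a,b,c) ∈ A³; |3A| = 19.
Step 5: Check 19 ≤ 62.5000? Yes ✓.

K = 10/4, Plünnecke-Ruzsa bound K³|A| ≈ 62.5000, |3A| = 19, inequality holds.


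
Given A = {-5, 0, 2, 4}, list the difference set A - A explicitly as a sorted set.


A - A = {a - a' : a, a' ∈ A}.
Compute a - a' for each ordered pair (a, a'):
a = -5: -5--5=0, -5-0=-5, -5-2=-7, -5-4=-9
a = 0: 0--5=5, 0-0=0, 0-2=-2, 0-4=-4
a = 2: 2--5=7, 2-0=2, 2-2=0, 2-4=-2
a = 4: 4--5=9, 4-0=4, 4-2=2, 4-4=0
Collecting distinct values (and noting 0 appears from a-a):
A - A = {-9, -7, -5, -4, -2, 0, 2, 4, 5, 7, 9}
|A - A| = 11

A - A = {-9, -7, -5, -4, -2, 0, 2, 4, 5, 7, 9}


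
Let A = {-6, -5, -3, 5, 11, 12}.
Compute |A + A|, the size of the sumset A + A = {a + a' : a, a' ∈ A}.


A + A = {a + a' : a, a' ∈ A}; |A| = 6.
General bounds: 2|A| - 1 ≤ |A + A| ≤ |A|(|A|+1)/2, i.e. 11 ≤ |A + A| ≤ 21.
Lower bound 2|A|-1 is attained iff A is an arithmetic progression.
Enumerate sums a + a' for a ≤ a' (symmetric, so this suffices):
a = -6: -6+-6=-12, -6+-5=-11, -6+-3=-9, -6+5=-1, -6+11=5, -6+12=6
a = -5: -5+-5=-10, -5+-3=-8, -5+5=0, -5+11=6, -5+12=7
a = -3: -3+-3=-6, -3+5=2, -3+11=8, -3+12=9
a = 5: 5+5=10, 5+11=16, 5+12=17
a = 11: 11+11=22, 11+12=23
a = 12: 12+12=24
Distinct sums: {-12, -11, -10, -9, -8, -6, -1, 0, 2, 5, 6, 7, 8, 9, 10, 16, 17, 22, 23, 24}
|A + A| = 20

|A + A| = 20


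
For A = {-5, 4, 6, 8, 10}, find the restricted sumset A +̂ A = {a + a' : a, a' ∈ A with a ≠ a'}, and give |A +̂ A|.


Restricted sumset: A +̂ A = {a + a' : a ∈ A, a' ∈ A, a ≠ a'}.
Equivalently, take A + A and drop any sum 2a that is achievable ONLY as a + a for a ∈ A (i.e. sums representable only with equal summands).
Enumerate pairs (a, a') with a < a' (symmetric, so each unordered pair gives one sum; this covers all a ≠ a'):
  -5 + 4 = -1
  -5 + 6 = 1
  -5 + 8 = 3
  -5 + 10 = 5
  4 + 6 = 10
  4 + 8 = 12
  4 + 10 = 14
  6 + 8 = 14
  6 + 10 = 16
  8 + 10 = 18
Collected distinct sums: {-1, 1, 3, 5, 10, 12, 14, 16, 18}
|A +̂ A| = 9
(Reference bound: |A +̂ A| ≥ 2|A| - 3 for |A| ≥ 2, with |A| = 5 giving ≥ 7.)

|A +̂ A| = 9


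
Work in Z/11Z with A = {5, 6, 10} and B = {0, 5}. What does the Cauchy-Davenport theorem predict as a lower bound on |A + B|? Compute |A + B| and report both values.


Cauchy-Davenport: |A + B| ≥ min(p, |A| + |B| - 1) for A, B nonempty in Z/pZ.
|A| = 3, |B| = 2, p = 11.
CD lower bound = min(11, 3 + 2 - 1) = min(11, 4) = 4.
Compute A + B mod 11 directly:
a = 5: 5+0=5, 5+5=10
a = 6: 6+0=6, 6+5=0
a = 10: 10+0=10, 10+5=4
A + B = {0, 4, 5, 6, 10}, so |A + B| = 5.
Verify: 5 ≥ 4? Yes ✓.

CD lower bound = 4, actual |A + B| = 5.


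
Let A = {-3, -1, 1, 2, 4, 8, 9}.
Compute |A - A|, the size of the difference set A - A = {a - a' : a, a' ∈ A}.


A - A = {a - a' : a, a' ∈ A}; |A| = 7.
Bounds: 2|A|-1 ≤ |A - A| ≤ |A|² - |A| + 1, i.e. 13 ≤ |A - A| ≤ 43.
Note: 0 ∈ A - A always (from a - a). The set is symmetric: if d ∈ A - A then -d ∈ A - A.
Enumerate nonzero differences d = a - a' with a > a' (then include -d):
Positive differences: {1, 2, 3, 4, 5, 6, 7, 8, 9, 10, 11, 12}
Full difference set: {0} ∪ (positive diffs) ∪ (negative diffs).
|A - A| = 1 + 2·12 = 25 (matches direct enumeration: 25).

|A - A| = 25


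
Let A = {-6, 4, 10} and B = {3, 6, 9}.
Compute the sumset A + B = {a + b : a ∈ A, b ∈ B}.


A + B = {a + b : a ∈ A, b ∈ B}.
Enumerate all |A|·|B| = 3·3 = 9 pairs (a, b) and collect distinct sums.
a = -6: -6+3=-3, -6+6=0, -6+9=3
a = 4: 4+3=7, 4+6=10, 4+9=13
a = 10: 10+3=13, 10+6=16, 10+9=19
Collecting distinct sums: A + B = {-3, 0, 3, 7, 10, 13, 16, 19}
|A + B| = 8

A + B = {-3, 0, 3, 7, 10, 13, 16, 19}


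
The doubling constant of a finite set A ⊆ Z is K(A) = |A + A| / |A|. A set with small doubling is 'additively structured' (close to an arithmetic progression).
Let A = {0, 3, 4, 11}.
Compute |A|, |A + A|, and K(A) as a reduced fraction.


|A| = 4.
Compute A + A by enumerating all 16 pairs.
A + A = {0, 3, 4, 6, 7, 8, 11, 14, 15, 22}, so |A + A| = 10.
K = |A + A| / |A| = 10/4 = 5/2 ≈ 2.5000.
Reference: AP of size 4 gives K = 7/4 ≈ 1.7500; a fully generic set of size 4 gives K ≈ 2.5000.

|A| = 4, |A + A| = 10, K = 10/4 = 5/2.


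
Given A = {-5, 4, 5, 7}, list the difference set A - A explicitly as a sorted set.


A - A = {a - a' : a, a' ∈ A}.
Compute a - a' for each ordered pair (a, a'):
a = -5: -5--5=0, -5-4=-9, -5-5=-10, -5-7=-12
a = 4: 4--5=9, 4-4=0, 4-5=-1, 4-7=-3
a = 5: 5--5=10, 5-4=1, 5-5=0, 5-7=-2
a = 7: 7--5=12, 7-4=3, 7-5=2, 7-7=0
Collecting distinct values (and noting 0 appears from a-a):
A - A = {-12, -10, -9, -3, -2, -1, 0, 1, 2, 3, 9, 10, 12}
|A - A| = 13

A - A = {-12, -10, -9, -3, -2, -1, 0, 1, 2, 3, 9, 10, 12}


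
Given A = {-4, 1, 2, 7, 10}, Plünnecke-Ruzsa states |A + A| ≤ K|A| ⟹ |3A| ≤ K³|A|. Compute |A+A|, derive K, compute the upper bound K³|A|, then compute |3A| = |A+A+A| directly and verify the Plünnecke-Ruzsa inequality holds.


|A| = 5.
Step 1: Compute A + A by enumerating all 25 pairs.
A + A = {-8, -3, -2, 2, 3, 4, 6, 8, 9, 11, 12, 14, 17, 20}, so |A + A| = 14.
Step 2: Doubling constant K = |A + A|/|A| = 14/5 = 14/5 ≈ 2.8000.
Step 3: Plünnecke-Ruzsa gives |3A| ≤ K³·|A| = (2.8000)³ · 5 ≈ 109.7600.
Step 4: Compute 3A = A + A + A directly by enumerating all triples (a,b,c) ∈ A³; |3A| = 28.
Step 5: Check 28 ≤ 109.7600? Yes ✓.

K = 14/5, Plünnecke-Ruzsa bound K³|A| ≈ 109.7600, |3A| = 28, inequality holds.


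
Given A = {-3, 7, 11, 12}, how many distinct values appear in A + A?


A + A = {a + a' : a, a' ∈ A}; |A| = 4.
General bounds: 2|A| - 1 ≤ |A + A| ≤ |A|(|A|+1)/2, i.e. 7 ≤ |A + A| ≤ 10.
Lower bound 2|A|-1 is attained iff A is an arithmetic progression.
Enumerate sums a + a' for a ≤ a' (symmetric, so this suffices):
a = -3: -3+-3=-6, -3+7=4, -3+11=8, -3+12=9
a = 7: 7+7=14, 7+11=18, 7+12=19
a = 11: 11+11=22, 11+12=23
a = 12: 12+12=24
Distinct sums: {-6, 4, 8, 9, 14, 18, 19, 22, 23, 24}
|A + A| = 10

|A + A| = 10


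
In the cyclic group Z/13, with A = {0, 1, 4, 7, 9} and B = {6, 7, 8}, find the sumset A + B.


Work in Z/13Z: reduce every sum a + b modulo 13.
Enumerate all 15 pairs:
a = 0: 0+6=6, 0+7=7, 0+8=8
a = 1: 1+6=7, 1+7=8, 1+8=9
a = 4: 4+6=10, 4+7=11, 4+8=12
a = 7: 7+6=0, 7+7=1, 7+8=2
a = 9: 9+6=2, 9+7=3, 9+8=4
Distinct residues collected: {0, 1, 2, 3, 4, 6, 7, 8, 9, 10, 11, 12}
|A + B| = 12 (out of 13 total residues).

A + B = {0, 1, 2, 3, 4, 6, 7, 8, 9, 10, 11, 12}


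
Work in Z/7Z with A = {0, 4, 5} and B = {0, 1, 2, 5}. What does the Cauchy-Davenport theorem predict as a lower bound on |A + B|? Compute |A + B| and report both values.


Cauchy-Davenport: |A + B| ≥ min(p, |A| + |B| - 1) for A, B nonempty in Z/pZ.
|A| = 3, |B| = 4, p = 7.
CD lower bound = min(7, 3 + 4 - 1) = min(7, 6) = 6.
Compute A + B mod 7 directly:
a = 0: 0+0=0, 0+1=1, 0+2=2, 0+5=5
a = 4: 4+0=4, 4+1=5, 4+2=6, 4+5=2
a = 5: 5+0=5, 5+1=6, 5+2=0, 5+5=3
A + B = {0, 1, 2, 3, 4, 5, 6}, so |A + B| = 7.
Verify: 7 ≥ 6? Yes ✓.

CD lower bound = 6, actual |A + B| = 7.


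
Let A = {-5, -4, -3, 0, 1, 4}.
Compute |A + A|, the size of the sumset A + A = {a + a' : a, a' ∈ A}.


A + A = {a + a' : a, a' ∈ A}; |A| = 6.
General bounds: 2|A| - 1 ≤ |A + A| ≤ |A|(|A|+1)/2, i.e. 11 ≤ |A + A| ≤ 21.
Lower bound 2|A|-1 is attained iff A is an arithmetic progression.
Enumerate sums a + a' for a ≤ a' (symmetric, so this suffices):
a = -5: -5+-5=-10, -5+-4=-9, -5+-3=-8, -5+0=-5, -5+1=-4, -5+4=-1
a = -4: -4+-4=-8, -4+-3=-7, -4+0=-4, -4+1=-3, -4+4=0
a = -3: -3+-3=-6, -3+0=-3, -3+1=-2, -3+4=1
a = 0: 0+0=0, 0+1=1, 0+4=4
a = 1: 1+1=2, 1+4=5
a = 4: 4+4=8
Distinct sums: {-10, -9, -8, -7, -6, -5, -4, -3, -2, -1, 0, 1, 2, 4, 5, 8}
|A + A| = 16

|A + A| = 16


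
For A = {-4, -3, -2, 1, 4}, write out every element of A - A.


A - A = {a - a' : a, a' ∈ A}.
Compute a - a' for each ordered pair (a, a'):
a = -4: -4--4=0, -4--3=-1, -4--2=-2, -4-1=-5, -4-4=-8
a = -3: -3--4=1, -3--3=0, -3--2=-1, -3-1=-4, -3-4=-7
a = -2: -2--4=2, -2--3=1, -2--2=0, -2-1=-3, -2-4=-6
a = 1: 1--4=5, 1--3=4, 1--2=3, 1-1=0, 1-4=-3
a = 4: 4--4=8, 4--3=7, 4--2=6, 4-1=3, 4-4=0
Collecting distinct values (and noting 0 appears from a-a):
A - A = {-8, -7, -6, -5, -4, -3, -2, -1, 0, 1, 2, 3, 4, 5, 6, 7, 8}
|A - A| = 17

A - A = {-8, -7, -6, -5, -4, -3, -2, -1, 0, 1, 2, 3, 4, 5, 6, 7, 8}


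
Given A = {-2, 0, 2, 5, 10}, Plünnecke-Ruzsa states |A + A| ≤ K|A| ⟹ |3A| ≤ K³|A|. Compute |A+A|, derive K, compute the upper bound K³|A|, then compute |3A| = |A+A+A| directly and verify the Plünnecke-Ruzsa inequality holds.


|A| = 5.
Step 1: Compute A + A by enumerating all 25 pairs.
A + A = {-4, -2, 0, 2, 3, 4, 5, 7, 8, 10, 12, 15, 20}, so |A + A| = 13.
Step 2: Doubling constant K = |A + A|/|A| = 13/5 = 13/5 ≈ 2.6000.
Step 3: Plünnecke-Ruzsa gives |3A| ≤ K³·|A| = (2.6000)³ · 5 ≈ 87.8800.
Step 4: Compute 3A = A + A + A directly by enumerating all triples (a,b,c) ∈ A³; |3A| = 24.
Step 5: Check 24 ≤ 87.8800? Yes ✓.

K = 13/5, Plünnecke-Ruzsa bound K³|A| ≈ 87.8800, |3A| = 24, inequality holds.


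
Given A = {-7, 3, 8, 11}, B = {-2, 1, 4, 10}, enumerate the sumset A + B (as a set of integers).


A + B = {a + b : a ∈ A, b ∈ B}.
Enumerate all |A|·|B| = 4·4 = 16 pairs (a, b) and collect distinct sums.
a = -7: -7+-2=-9, -7+1=-6, -7+4=-3, -7+10=3
a = 3: 3+-2=1, 3+1=4, 3+4=7, 3+10=13
a = 8: 8+-2=6, 8+1=9, 8+4=12, 8+10=18
a = 11: 11+-2=9, 11+1=12, 11+4=15, 11+10=21
Collecting distinct sums: A + B = {-9, -6, -3, 1, 3, 4, 6, 7, 9, 12, 13, 15, 18, 21}
|A + B| = 14

A + B = {-9, -6, -3, 1, 3, 4, 6, 7, 9, 12, 13, 15, 18, 21}


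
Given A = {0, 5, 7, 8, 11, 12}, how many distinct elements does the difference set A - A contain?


A - A = {a - a' : a, a' ∈ A}; |A| = 6.
Bounds: 2|A|-1 ≤ |A - A| ≤ |A|² - |A| + 1, i.e. 11 ≤ |A - A| ≤ 31.
Note: 0 ∈ A - A always (from a - a). The set is symmetric: if d ∈ A - A then -d ∈ A - A.
Enumerate nonzero differences d = a - a' with a > a' (then include -d):
Positive differences: {1, 2, 3, 4, 5, 6, 7, 8, 11, 12}
Full difference set: {0} ∪ (positive diffs) ∪ (negative diffs).
|A - A| = 1 + 2·10 = 21 (matches direct enumeration: 21).

|A - A| = 21
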